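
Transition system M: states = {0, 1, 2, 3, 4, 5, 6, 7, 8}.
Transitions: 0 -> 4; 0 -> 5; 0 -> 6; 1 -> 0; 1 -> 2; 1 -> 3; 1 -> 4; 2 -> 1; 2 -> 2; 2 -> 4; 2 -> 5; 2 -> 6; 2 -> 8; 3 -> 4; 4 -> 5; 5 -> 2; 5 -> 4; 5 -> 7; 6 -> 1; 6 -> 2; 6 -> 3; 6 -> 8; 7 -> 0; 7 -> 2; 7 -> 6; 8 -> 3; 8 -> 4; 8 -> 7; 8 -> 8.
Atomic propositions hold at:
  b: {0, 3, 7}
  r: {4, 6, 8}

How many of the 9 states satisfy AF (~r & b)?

3

Sat(~r) = {0, 1, 2, 3, 5, 7}
Sat(~r & b) = {0, 3, 7}
AF (~r & b): least fixpoint, start Z0 = {0, 3, 7}, add states with every successor in Z. Already a fixed point.
Sat(AF (~r & b)) = {0, 3, 7}
|Sat(AF (~r & b))| = |{0, 3, 7}| = 3.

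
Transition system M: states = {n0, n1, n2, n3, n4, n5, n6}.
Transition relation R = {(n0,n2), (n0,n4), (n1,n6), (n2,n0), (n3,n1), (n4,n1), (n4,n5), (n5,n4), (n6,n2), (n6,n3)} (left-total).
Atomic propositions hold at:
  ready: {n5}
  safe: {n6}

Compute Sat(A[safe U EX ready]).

Sat(EX ready) = {s : some successor in {n5}} = {n4}
A[safe U EX ready]: least fixpoint, start Z0 = Sat(EX ready) = {n4}, add states in Sat(safe) with every successor in Z. Already a fixed point.
Sat(A[safe U EX ready]) = {n4}

{n4}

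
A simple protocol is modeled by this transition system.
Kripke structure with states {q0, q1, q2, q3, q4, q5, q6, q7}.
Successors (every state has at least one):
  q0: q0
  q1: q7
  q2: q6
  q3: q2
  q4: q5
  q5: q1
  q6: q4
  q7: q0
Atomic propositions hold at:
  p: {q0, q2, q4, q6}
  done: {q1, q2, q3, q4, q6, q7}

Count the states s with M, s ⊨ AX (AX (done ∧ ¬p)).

2

Sat(¬p) = {q1, q3, q5, q7}
Sat(done ∧ ¬p) = {q1, q3, q7}
Sat(AX (done ∧ ¬p)) = {s : every successor in {q1, q3, q7}} = {q1, q5}
Sat(AX (AX (done ∧ ¬p))) = {s : every successor in {q1, q5}} = {q4, q5}
|Sat(AX (AX (done ∧ ¬p)))| = |{q4, q5}| = 2.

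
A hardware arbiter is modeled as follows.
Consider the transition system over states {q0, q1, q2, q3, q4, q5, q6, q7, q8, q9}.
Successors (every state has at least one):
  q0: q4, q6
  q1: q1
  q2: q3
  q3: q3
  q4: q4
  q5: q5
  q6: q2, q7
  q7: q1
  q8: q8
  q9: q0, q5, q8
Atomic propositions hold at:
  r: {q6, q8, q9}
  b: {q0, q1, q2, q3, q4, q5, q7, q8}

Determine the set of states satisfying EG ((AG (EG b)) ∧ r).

EG b: greatest fixpoint, start Z0 = {q0, q1, q2, q3, q4, q5, q7, q8}, keep only states in Sat with some successor in Z. Already a fixed point.
Sat(EG b) = {q0, q1, q2, q3, q4, q5, q7, q8}
AG (EG b): greatest fixpoint, start Z0 = {q0, q1, q2, q3, q4, q5, q7, q8}, keep only states in Sat with every successor in Z. Z1 = {q1, q2, q3, q4, q5, q7, q8}; fixed.
Sat(AG (EG b)) = {q1, q2, q3, q4, q5, q7, q8}
Sat((AG (EG b)) ∧ r) = {q8}
EG ((AG (EG b)) ∧ r): greatest fixpoint, start Z0 = {q8}, keep only states in Sat with some successor in Z. Already a fixed point.
Sat(EG ((AG (EG b)) ∧ r)) = {q8}

{q8}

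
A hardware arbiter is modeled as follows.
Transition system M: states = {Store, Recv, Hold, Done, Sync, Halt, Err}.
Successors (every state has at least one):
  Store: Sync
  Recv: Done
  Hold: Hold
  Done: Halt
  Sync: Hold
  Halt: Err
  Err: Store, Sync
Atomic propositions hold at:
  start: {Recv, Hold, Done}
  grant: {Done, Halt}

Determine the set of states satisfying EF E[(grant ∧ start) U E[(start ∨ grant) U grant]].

{Recv, Done, Halt}

Sat(grant ∧ start) = {Done}
Sat(start ∨ grant) = {Recv, Hold, Done, Halt}
E[(start ∨ grant) U grant]: least fixpoint, start Z0 = Sat(grant) = {Done, Halt}, add states in Sat(start ∨ grant) with some successor in Z. Z1 = {Recv, Done, Halt}; fixed.
Sat(E[(start ∨ grant) U grant]) = {Recv, Done, Halt}
E[(grant ∧ start) U E[(start ∨ grant) U grant]]: least fixpoint, start Z0 = Sat(E[(start ∨ grant) U grant]) = {Recv, Done, Halt}, add states in Sat(grant ∧ start) with some successor in Z. Already a fixed point.
Sat(E[(grant ∧ start) U E[(start ∨ grant) U grant]]) = {Recv, Done, Halt}
EF E[(grant ∧ start) U E[(start ∨ grant) U grant]]: least fixpoint, start Z0 = {Recv, Done, Halt}, add states with some successor in Z. Already a fixed point.
Sat(EF E[(grant ∧ start) U E[(start ∨ grant) U grant]]) = {Recv, Done, Halt}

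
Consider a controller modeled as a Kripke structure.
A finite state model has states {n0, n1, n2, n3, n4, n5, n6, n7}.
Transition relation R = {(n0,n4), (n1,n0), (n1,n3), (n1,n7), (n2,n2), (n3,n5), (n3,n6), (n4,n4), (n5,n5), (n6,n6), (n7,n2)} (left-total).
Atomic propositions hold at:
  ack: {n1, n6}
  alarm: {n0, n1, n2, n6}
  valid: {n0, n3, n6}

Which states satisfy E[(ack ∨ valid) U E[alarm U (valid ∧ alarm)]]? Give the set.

{n0, n1, n3, n6}

Sat(ack ∨ valid) = {n0, n1, n3, n6}
Sat(valid ∧ alarm) = {n0, n6}
E[alarm U (valid ∧ alarm)]: least fixpoint, start Z0 = Sat((valid ∧ alarm)) = {n0, n6}, add states in Sat(alarm) with some successor in Z. Z1 = {n0, n1, n6}; fixed.
Sat(E[alarm U (valid ∧ alarm)]) = {n0, n1, n6}
E[(ack ∨ valid) U E[alarm U (valid ∧ alarm)]]: least fixpoint, start Z0 = Sat(E[alarm U (valid ∧ alarm)]) = {n0, n1, n6}, add states in Sat(ack ∨ valid) with some successor in Z. Z1 = {n0, n1, n3, n6}; fixed.
Sat(E[(ack ∨ valid) U E[alarm U (valid ∧ alarm)]]) = {n0, n1, n3, n6}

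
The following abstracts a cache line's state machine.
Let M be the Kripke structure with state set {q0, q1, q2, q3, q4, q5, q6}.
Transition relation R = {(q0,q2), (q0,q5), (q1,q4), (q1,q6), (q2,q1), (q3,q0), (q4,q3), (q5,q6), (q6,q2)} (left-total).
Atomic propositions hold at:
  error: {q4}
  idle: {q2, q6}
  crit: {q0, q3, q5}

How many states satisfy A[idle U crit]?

3

A[idle U crit]: least fixpoint, start Z0 = Sat(crit) = {q0, q3, q5}, add states in Sat(idle) with every successor in Z. Already a fixed point.
Sat(A[idle U crit]) = {q0, q3, q5}
|Sat(A[idle U crit])| = |{q0, q3, q5}| = 3.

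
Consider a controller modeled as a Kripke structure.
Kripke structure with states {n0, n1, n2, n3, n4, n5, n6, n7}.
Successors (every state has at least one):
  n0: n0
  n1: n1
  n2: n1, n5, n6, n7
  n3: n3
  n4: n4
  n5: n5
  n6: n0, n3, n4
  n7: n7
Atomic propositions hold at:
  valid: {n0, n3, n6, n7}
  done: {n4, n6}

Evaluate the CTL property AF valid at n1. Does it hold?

AF valid: least fixpoint, start Z0 = {n0, n3, n6, n7}, add states with every successor in Z. Already a fixed point.
Sat(AF valid) = {n0, n3, n6, n7}
n1 ∉ Sat(AF valid) = {n0, n3, n6, n7}, so the formula does not hold at n1.

No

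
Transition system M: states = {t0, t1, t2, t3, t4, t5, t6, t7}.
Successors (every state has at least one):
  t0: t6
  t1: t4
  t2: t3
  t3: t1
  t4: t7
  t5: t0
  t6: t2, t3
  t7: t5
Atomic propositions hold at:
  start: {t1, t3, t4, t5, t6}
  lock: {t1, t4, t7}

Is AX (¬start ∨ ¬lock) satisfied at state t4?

Yes

Sat(¬start) = {t0, t2, t7}
Sat(¬lock) = {t0, t2, t3, t5, t6}
Sat(¬start ∨ ¬lock) = {t0, t2, t3, t5, t6, t7}
Sat(AX (¬start ∨ ¬lock)) = {s : every successor in {t0, t2, t3, t5, t6, t7}} = {t0, t2, t4, t5, t6, t7}
t4 ∈ Sat(AX (¬start ∨ ¬lock)) = {t0, t2, t4, t5, t6, t7}, so the formula holds at t4.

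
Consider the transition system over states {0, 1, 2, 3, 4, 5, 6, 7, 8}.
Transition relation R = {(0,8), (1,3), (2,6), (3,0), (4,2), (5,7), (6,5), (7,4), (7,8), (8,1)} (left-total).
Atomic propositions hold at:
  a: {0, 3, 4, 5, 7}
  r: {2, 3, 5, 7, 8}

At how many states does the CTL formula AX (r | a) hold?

7

Sat(r | a) = {0, 2, 3, 4, 5, 7, 8}
Sat(AX (r | a)) = {s : every successor in {0, 2, 3, 4, 5, 7, 8}} = {0, 1, 3, 4, 5, 6, 7}
|Sat(AX (r | a))| = |{0, 1, 3, 4, 5, 6, 7}| = 7.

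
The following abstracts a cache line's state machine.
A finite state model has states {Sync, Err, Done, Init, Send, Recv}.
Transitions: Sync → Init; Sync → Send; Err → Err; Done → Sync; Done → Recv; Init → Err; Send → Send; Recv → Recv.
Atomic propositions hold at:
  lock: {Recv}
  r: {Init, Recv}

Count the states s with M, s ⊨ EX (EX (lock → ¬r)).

Sat(¬r) = {Sync, Err, Done, Send}
Sat(lock → ¬r) = {Sync, Err, Done, Init, Send}
Sat(EX (lock → ¬r)) = {s : some successor in {Sync, Err, Done, Init, Send}} = {Sync, Err, Done, Init, Send}
Sat(EX (EX (lock → ¬r))) = {s : some successor in {Sync, Err, Done, Init, Send}} = {Sync, Err, Done, Init, Send}
|Sat(EX (EX (lock → ¬r)))| = |{Sync, Err, Done, Init, Send}| = 5.

5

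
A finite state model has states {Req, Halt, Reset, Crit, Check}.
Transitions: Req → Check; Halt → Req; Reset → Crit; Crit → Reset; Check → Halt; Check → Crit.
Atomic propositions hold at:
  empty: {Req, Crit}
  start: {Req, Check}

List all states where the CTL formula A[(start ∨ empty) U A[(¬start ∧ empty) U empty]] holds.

Sat(start ∨ empty) = {Req, Crit, Check}
Sat(¬start) = {Halt, Reset, Crit}
Sat(¬start ∧ empty) = {Crit}
A[(¬start ∧ empty) U empty]: least fixpoint, start Z0 = Sat(empty) = {Req, Crit}, add states in Sat(¬start ∧ empty) with every successor in Z. Already a fixed point.
Sat(A[(¬start ∧ empty) U empty]) = {Req, Crit}
A[(start ∨ empty) U A[(¬start ∧ empty) U empty]]: least fixpoint, start Z0 = Sat(A[(¬start ∧ empty) U empty]) = {Req, Crit}, add states in Sat(start ∨ empty) with every successor in Z. Already a fixed point.
Sat(A[(start ∨ empty) U A[(¬start ∧ empty) U empty]]) = {Req, Crit}

{Req, Crit}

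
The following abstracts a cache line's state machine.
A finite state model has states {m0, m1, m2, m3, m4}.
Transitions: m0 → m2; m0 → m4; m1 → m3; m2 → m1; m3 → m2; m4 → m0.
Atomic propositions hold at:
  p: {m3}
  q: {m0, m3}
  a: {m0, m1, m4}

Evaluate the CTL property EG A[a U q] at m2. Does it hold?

A[a U q]: least fixpoint, start Z0 = Sat(q) = {m0, m3}, add states in Sat(a) with every successor in Z. Z1 = {m0, m1, m3, m4}; fixed.
Sat(A[a U q]) = {m0, m1, m3, m4}
EG A[a U q]: greatest fixpoint, start Z0 = {m0, m1, m3, m4}, keep only states in Sat with some successor in Z. Z1 = {m0, m1, m4}; Z2 = {m0, m4}; fixed.
Sat(EG A[a U q]) = {m0, m4}
m2 ∉ Sat(EG A[a U q]) = {m0, m4}, so the formula does not hold at m2.

No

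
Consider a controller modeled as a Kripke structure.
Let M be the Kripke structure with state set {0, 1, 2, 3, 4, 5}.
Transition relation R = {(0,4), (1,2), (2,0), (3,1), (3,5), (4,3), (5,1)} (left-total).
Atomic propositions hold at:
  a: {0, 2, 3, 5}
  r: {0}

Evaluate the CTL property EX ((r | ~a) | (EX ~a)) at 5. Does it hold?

Yes

Sat(~a) = {1, 4}
Sat(r | ~a) = {0, 1, 4}
Sat(EX ~a) = {s : some successor in {1, 4}} = {0, 3, 5}
Sat((r | ~a) | (EX ~a)) = {0, 1, 3, 4, 5}
Sat(EX ((r | ~a) | (EX ~a))) = {s : some successor in {0, 1, 3, 4, 5}} = {0, 2, 3, 4, 5}
5 ∈ Sat(EX ((r | ~a) | (EX ~a))) = {0, 2, 3, 4, 5}, so the formula holds at 5.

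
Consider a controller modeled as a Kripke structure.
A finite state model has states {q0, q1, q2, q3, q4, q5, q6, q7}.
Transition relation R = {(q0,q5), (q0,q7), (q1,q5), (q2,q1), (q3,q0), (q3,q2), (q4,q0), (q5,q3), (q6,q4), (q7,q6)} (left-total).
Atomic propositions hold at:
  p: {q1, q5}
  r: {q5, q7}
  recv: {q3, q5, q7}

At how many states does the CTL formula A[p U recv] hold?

A[p U recv]: least fixpoint, start Z0 = Sat(recv) = {q3, q5, q7}, add states in Sat(p) with every successor in Z. Z1 = {q1, q3, q5, q7}; fixed.
Sat(A[p U recv]) = {q1, q3, q5, q7}
|Sat(A[p U recv])| = |{q1, q3, q5, q7}| = 4.

4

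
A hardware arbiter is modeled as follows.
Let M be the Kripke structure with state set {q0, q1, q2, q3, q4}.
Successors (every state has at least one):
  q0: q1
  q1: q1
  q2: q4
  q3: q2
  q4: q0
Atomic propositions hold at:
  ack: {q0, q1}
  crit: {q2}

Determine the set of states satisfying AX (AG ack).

{q0, q1, q4}

AG ack: greatest fixpoint, start Z0 = {q0, q1}, keep only states in Sat with every successor in Z. Already a fixed point.
Sat(AG ack) = {q0, q1}
Sat(AX (AG ack)) = {s : every successor in {q0, q1}} = {q0, q1, q4}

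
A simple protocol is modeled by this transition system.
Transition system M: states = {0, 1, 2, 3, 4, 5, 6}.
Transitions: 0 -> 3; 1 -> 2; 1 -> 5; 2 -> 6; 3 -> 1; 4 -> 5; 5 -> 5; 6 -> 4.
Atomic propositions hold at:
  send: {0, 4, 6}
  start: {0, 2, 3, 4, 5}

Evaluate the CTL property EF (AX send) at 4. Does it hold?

Sat(AX send) = {s : every successor in {0, 4, 6}} = {2, 6}
EF (AX send): least fixpoint, start Z0 = {2, 6}, add states with some successor in Z. Z1 = {1, 2, 6}; Z2 = {1, 2, 3, 6}; Z3 = {0, 1, 2, 3, 6}; fixed.
Sat(EF (AX send)) = {0, 1, 2, 3, 6}
4 ∉ Sat(EF (AX send)) = {0, 1, 2, 3, 6}, so the formula does not hold at 4.

No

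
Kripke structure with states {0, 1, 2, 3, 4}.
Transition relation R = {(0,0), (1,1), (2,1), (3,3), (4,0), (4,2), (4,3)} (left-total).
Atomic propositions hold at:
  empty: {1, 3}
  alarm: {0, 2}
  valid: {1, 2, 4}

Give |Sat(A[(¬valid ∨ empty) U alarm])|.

2

Sat(¬valid) = {0, 3}
Sat(¬valid ∨ empty) = {0, 1, 3}
A[(¬valid ∨ empty) U alarm]: least fixpoint, start Z0 = Sat(alarm) = {0, 2}, add states in Sat(¬valid ∨ empty) with every successor in Z. Already a fixed point.
Sat(A[(¬valid ∨ empty) U alarm]) = {0, 2}
|Sat(A[(¬valid ∨ empty) U alarm])| = |{0, 2}| = 2.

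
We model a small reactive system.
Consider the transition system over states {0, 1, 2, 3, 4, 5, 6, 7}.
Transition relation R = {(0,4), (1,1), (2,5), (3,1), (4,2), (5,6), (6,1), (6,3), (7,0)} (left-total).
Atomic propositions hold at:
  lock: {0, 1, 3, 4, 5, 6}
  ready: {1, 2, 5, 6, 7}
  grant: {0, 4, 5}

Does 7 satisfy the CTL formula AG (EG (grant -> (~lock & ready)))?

Sat(~lock) = {2, 7}
Sat(~lock & ready) = {2, 7}
Sat(grant -> (~lock & ready)) = {1, 2, 3, 6, 7}
EG (grant -> (~lock & ready)): greatest fixpoint, start Z0 = {1, 2, 3, 6, 7}, keep only states in Sat with some successor in Z. Z1 = {1, 3, 6}; fixed.
Sat(EG (grant -> (~lock & ready))) = {1, 3, 6}
AG (EG (grant -> (~lock & ready))): greatest fixpoint, start Z0 = {1, 3, 6}, keep only states in Sat with every successor in Z. Already a fixed point.
Sat(AG (EG (grant -> (~lock & ready)))) = {1, 3, 6}
7 ∉ Sat(AG (EG (grant -> (~lock & ready)))) = {1, 3, 6}, so the formula does not hold at 7.

No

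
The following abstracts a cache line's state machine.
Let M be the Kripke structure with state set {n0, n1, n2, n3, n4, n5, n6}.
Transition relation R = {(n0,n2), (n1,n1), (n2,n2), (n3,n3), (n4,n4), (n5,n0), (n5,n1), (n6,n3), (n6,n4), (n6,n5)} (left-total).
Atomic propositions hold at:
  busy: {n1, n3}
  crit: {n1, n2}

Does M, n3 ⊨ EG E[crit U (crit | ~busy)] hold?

Sat(~busy) = {n0, n2, n4, n5, n6}
Sat(crit | ~busy) = {n0, n1, n2, n4, n5, n6}
E[crit U (crit | ~busy)]: least fixpoint, start Z0 = Sat((crit | ~busy)) = {n0, n1, n2, n4, n5, n6}, add states in Sat(crit) with some successor in Z. Already a fixed point.
Sat(E[crit U (crit | ~busy)]) = {n0, n1, n2, n4, n5, n6}
EG E[crit U (crit | ~busy)]: greatest fixpoint, start Z0 = {n0, n1, n2, n4, n5, n6}, keep only states in Sat with some successor in Z. Already a fixed point.
Sat(EG E[crit U (crit | ~busy)]) = {n0, n1, n2, n4, n5, n6}
n3 ∉ Sat(EG E[crit U (crit | ~busy)]) = {n0, n1, n2, n4, n5, n6}, so the formula does not hold at n3.

No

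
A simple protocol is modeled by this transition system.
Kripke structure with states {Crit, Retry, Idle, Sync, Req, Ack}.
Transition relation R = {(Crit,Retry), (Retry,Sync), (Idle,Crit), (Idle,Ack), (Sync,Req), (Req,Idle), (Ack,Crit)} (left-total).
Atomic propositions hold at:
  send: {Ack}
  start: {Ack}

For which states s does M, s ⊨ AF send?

{Ack}

AF send: least fixpoint, start Z0 = {Ack}, add states with every successor in Z. Already a fixed point.
Sat(AF send) = {Ack}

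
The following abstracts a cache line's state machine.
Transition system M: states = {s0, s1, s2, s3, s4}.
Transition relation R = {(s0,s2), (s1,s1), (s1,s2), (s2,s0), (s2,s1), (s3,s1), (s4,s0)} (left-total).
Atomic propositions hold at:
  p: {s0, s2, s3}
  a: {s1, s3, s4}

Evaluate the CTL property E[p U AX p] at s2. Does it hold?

Yes

Sat(AX p) = {s : every successor in {s0, s2, s3}} = {s0, s4}
E[p U AX p]: least fixpoint, start Z0 = Sat(AX p) = {s0, s4}, add states in Sat(p) with some successor in Z. Z1 = {s0, s2, s4}; fixed.
Sat(E[p U AX p]) = {s0, s2, s4}
s2 ∈ Sat(E[p U AX p]) = {s0, s2, s4}, so the formula holds at s2.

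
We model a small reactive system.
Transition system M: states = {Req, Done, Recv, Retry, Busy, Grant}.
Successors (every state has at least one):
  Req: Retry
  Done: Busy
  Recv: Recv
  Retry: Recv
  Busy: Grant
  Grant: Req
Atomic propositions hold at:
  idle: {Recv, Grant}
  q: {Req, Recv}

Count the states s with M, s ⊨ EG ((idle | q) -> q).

3

Sat(idle | q) = {Req, Recv, Grant}
Sat((idle | q) -> q) = {Req, Done, Recv, Retry, Busy}
EG ((idle | q) -> q): greatest fixpoint, start Z0 = {Req, Done, Recv, Retry, Busy}, keep only states in Sat with some successor in Z. Z1 = {Req, Done, Recv, Retry}; Z2 = {Req, Recv, Retry}; fixed.
Sat(EG ((idle | q) -> q)) = {Req, Recv, Retry}
|Sat(EG ((idle | q) -> q))| = |{Req, Recv, Retry}| = 3.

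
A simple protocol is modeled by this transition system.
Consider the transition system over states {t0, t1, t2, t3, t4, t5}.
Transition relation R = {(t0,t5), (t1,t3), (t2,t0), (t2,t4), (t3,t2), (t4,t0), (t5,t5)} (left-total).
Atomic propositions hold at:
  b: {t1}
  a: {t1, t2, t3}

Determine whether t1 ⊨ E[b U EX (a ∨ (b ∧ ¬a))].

Yes

Sat(¬a) = {t0, t4, t5}
Sat(b ∧ ¬a) = ∅
Sat(a ∨ (b ∧ ¬a)) = {t1, t2, t3}
Sat(EX (a ∨ (b ∧ ¬a))) = {s : some successor in {t1, t2, t3}} = {t1, t3}
E[b U EX (a ∨ (b ∧ ¬a))]: least fixpoint, start Z0 = Sat(EX (a ∨ (b ∧ ¬a))) = {t1, t3}, add states in Sat(b) with some successor in Z. Already a fixed point.
Sat(E[b U EX (a ∨ (b ∧ ¬a))]) = {t1, t3}
t1 ∈ Sat(E[b U EX (a ∨ (b ∧ ¬a))]) = {t1, t3}, so the formula holds at t1.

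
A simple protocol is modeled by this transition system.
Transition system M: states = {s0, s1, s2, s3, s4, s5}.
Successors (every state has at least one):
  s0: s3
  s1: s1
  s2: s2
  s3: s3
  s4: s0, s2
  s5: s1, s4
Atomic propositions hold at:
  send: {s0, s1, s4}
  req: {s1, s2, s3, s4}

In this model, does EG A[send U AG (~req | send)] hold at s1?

Yes

Sat(~req) = {s0, s5}
Sat(~req | send) = {s0, s1, s4, s5}
AG (~req | send): greatest fixpoint, start Z0 = {s0, s1, s4, s5}, keep only states in Sat with every successor in Z. Z1 = {s1, s5}; Z2 = {s1}; fixed.
Sat(AG (~req | send)) = {s1}
A[send U AG (~req | send)]: least fixpoint, start Z0 = Sat(AG (~req | send)) = {s1}, add states in Sat(send) with every successor in Z. Already a fixed point.
Sat(A[send U AG (~req | send)]) = {s1}
EG A[send U AG (~req | send)]: greatest fixpoint, start Z0 = {s1}, keep only states in Sat with some successor in Z. Already a fixed point.
Sat(EG A[send U AG (~req | send)]) = {s1}
s1 ∈ Sat(EG A[send U AG (~req | send)]) = {s1}, so the formula holds at s1.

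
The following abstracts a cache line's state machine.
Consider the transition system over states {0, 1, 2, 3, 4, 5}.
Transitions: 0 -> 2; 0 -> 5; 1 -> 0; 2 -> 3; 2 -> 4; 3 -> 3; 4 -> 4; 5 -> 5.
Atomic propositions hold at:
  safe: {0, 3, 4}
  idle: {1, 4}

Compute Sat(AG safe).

AG safe: greatest fixpoint, start Z0 = {0, 3, 4}, keep only states in Sat with every successor in Z. Z1 = {3, 4}; fixed.
Sat(AG safe) = {3, 4}

{3, 4}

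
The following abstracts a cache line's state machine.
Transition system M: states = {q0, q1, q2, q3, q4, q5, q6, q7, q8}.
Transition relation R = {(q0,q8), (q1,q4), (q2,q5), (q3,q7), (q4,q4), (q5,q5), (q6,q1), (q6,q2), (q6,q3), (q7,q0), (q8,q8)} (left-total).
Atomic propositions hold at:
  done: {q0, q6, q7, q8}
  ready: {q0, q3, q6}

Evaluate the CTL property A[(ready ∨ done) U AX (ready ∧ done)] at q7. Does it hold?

Yes

Sat(ready ∨ done) = {q0, q3, q6, q7, q8}
Sat(ready ∧ done) = {q0, q6}
Sat(AX (ready ∧ done)) = {s : every successor in {q0, q6}} = {q7}
A[(ready ∨ done) U AX (ready ∧ done)]: least fixpoint, start Z0 = Sat(AX (ready ∧ done)) = {q7}, add states in Sat(ready ∨ done) with every successor in Z. Z1 = {q3, q7}; fixed.
Sat(A[(ready ∨ done) U AX (ready ∧ done)]) = {q3, q7}
q7 ∈ Sat(A[(ready ∨ done) U AX (ready ∧ done)]) = {q3, q7}, so the formula holds at q7.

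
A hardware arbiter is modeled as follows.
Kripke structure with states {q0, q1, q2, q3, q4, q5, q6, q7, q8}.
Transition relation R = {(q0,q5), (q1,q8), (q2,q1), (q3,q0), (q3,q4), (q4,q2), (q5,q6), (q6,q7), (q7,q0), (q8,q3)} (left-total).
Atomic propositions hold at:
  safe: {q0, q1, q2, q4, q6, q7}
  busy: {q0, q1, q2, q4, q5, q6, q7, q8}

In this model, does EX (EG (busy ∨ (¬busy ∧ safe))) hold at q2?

No

Sat(¬busy) = {q3}
Sat(¬busy ∧ safe) = ∅
Sat(busy ∨ (¬busy ∧ safe)) = {q0, q1, q2, q4, q5, q6, q7, q8}
EG (busy ∨ (¬busy ∧ safe)): greatest fixpoint, start Z0 = {q0, q1, q2, q4, q5, q6, q7, q8}, keep only states in Sat with some successor in Z. Z1 = {q0, q1, q2, q4, q5, q6, q7}; Z2 = {q0, q2, q4, q5, q6, q7}; Z3 = {q0, q4, q5, q6, q7}; Z4 = {q0, q5, q6, q7}; fixed.
Sat(EG (busy ∨ (¬busy ∧ safe))) = {q0, q5, q6, q7}
Sat(EX (EG (busy ∨ (¬busy ∧ safe)))) = {s : some successor in {q0, q5, q6, q7}} = {q0, q3, q5, q6, q7}
q2 ∉ Sat(EX (EG (busy ∨ (¬busy ∧ safe)))) = {q0, q3, q5, q6, q7}, so the formula does not hold at q2.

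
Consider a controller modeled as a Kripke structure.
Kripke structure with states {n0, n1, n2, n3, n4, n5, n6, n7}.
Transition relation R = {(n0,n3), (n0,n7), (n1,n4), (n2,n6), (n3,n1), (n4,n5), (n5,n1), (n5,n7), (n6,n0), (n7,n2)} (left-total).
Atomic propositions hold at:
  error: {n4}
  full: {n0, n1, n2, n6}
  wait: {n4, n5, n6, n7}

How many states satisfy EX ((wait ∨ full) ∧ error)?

Sat(wait ∨ full) = {n0, n1, n2, n4, n5, n6, n7}
Sat((wait ∨ full) ∧ error) = {n4}
Sat(EX ((wait ∨ full) ∧ error)) = {s : some successor in {n4}} = {n1}
|Sat(EX ((wait ∨ full) ∧ error))| = |{n1}| = 1.

1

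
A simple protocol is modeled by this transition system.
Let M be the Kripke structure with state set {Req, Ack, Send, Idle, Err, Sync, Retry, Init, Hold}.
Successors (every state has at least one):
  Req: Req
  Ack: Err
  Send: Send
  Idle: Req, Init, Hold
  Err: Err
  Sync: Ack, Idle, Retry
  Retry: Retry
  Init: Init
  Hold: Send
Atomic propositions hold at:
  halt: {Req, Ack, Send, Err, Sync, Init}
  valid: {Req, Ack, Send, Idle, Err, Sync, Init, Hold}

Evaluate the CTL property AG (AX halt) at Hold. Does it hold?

Yes

Sat(AX halt) = {s : every successor in {Req, Ack, Send, Err, Sync, Init}} = {Req, Ack, Send, Err, Init, Hold}
AG (AX halt): greatest fixpoint, start Z0 = {Req, Ack, Send, Err, Init, Hold}, keep only states in Sat with every successor in Z. Already a fixed point.
Sat(AG (AX halt)) = {Req, Ack, Send, Err, Init, Hold}
Hold ∈ Sat(AG (AX halt)) = {Req, Ack, Send, Err, Init, Hold}, so the formula holds at Hold.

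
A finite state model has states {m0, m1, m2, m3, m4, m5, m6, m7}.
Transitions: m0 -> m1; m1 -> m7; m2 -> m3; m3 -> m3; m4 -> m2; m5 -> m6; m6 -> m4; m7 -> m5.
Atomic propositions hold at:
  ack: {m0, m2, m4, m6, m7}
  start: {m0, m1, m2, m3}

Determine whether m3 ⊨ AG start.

Yes

AG start: greatest fixpoint, start Z0 = {m0, m1, m2, m3}, keep only states in Sat with every successor in Z. Z1 = {m0, m2, m3}; Z2 = {m2, m3}; fixed.
Sat(AG start) = {m2, m3}
m3 ∈ Sat(AG start) = {m2, m3}, so the formula holds at m3.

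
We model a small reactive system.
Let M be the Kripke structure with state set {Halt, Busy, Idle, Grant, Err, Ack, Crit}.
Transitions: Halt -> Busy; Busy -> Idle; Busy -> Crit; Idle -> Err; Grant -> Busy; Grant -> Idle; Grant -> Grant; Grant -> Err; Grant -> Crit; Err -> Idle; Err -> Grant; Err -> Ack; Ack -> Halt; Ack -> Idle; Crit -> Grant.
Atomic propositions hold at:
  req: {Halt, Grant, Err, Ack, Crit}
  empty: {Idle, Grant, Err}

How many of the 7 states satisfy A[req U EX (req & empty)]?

4

Sat(req & empty) = {Grant, Err}
Sat(EX (req & empty)) = {s : some successor in {Grant, Err}} = {Idle, Grant, Err, Crit}
A[req U EX (req & empty)]: least fixpoint, start Z0 = Sat(EX (req & empty)) = {Idle, Grant, Err, Crit}, add states in Sat(req) with every successor in Z. Already a fixed point.
Sat(A[req U EX (req & empty)]) = {Idle, Grant, Err, Crit}
|Sat(A[req U EX (req & empty)])| = |{Idle, Grant, Err, Crit}| = 4.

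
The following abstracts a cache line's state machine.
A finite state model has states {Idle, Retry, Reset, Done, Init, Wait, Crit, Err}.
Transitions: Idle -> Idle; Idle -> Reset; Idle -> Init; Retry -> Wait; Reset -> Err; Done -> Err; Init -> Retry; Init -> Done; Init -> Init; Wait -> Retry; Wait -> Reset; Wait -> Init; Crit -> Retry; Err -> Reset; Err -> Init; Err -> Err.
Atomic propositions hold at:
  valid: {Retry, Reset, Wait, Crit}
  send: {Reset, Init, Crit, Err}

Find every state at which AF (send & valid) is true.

Sat(send & valid) = {Reset, Crit}
AF (send & valid): least fixpoint, start Z0 = {Reset, Crit}, add states with every successor in Z. Already a fixed point.
Sat(AF (send & valid)) = {Reset, Crit}

{Reset, Crit}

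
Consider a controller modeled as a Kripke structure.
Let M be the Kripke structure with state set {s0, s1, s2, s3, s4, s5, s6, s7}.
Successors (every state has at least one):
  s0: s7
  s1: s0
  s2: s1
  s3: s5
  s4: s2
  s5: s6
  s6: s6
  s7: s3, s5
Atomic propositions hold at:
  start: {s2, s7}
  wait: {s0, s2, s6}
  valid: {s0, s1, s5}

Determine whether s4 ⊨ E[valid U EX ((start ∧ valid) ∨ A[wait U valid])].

Sat(start ∧ valid) = ∅
A[wait U valid]: least fixpoint, start Z0 = Sat(valid) = {s0, s1, s5}, add states in Sat(wait) with every successor in Z. Z1 = {s0, s1, s2, s5}; fixed.
Sat(A[wait U valid]) = {s0, s1, s2, s5}
Sat((start ∧ valid) ∨ A[wait U valid]) = {s0, s1, s2, s5}
Sat(EX ((start ∧ valid) ∨ A[wait U valid])) = {s : some successor in {s0, s1, s2, s5}} = {s1, s2, s3, s4, s7}
E[valid U EX ((start ∧ valid) ∨ A[wait U valid])]: least fixpoint, start Z0 = Sat(EX ((start ∧ valid) ∨ A[wait U valid])) = {s1, s2, s3, s4, s7}, add states in Sat(valid) with some successor in Z. Z1 = {s0, s1, s2, s3, s4, s7}; fixed.
Sat(E[valid U EX ((start ∧ valid) ∨ A[wait U valid])]) = {s0, s1, s2, s3, s4, s7}
s4 ∈ Sat(E[valid U EX ((start ∧ valid) ∨ A[wait U valid])]) = {s0, s1, s2, s3, s4, s7}, so the formula holds at s4.

Yes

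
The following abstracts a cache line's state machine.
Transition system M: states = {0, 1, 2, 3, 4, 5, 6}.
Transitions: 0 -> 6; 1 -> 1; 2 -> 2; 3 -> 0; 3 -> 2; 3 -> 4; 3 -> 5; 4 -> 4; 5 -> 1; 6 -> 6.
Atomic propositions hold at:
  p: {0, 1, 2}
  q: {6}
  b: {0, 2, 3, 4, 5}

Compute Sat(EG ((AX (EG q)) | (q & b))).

{0, 6}

EG q: greatest fixpoint, start Z0 = {6}, keep only states in Sat with some successor in Z. Already a fixed point.
Sat(EG q) = {6}
Sat(AX (EG q)) = {s : every successor in {6}} = {0, 6}
Sat(q & b) = ∅
Sat((AX (EG q)) | (q & b)) = {0, 6}
EG ((AX (EG q)) | (q & b)): greatest fixpoint, start Z0 = {0, 6}, keep only states in Sat with some successor in Z. Already a fixed point.
Sat(EG ((AX (EG q)) | (q & b))) = {0, 6}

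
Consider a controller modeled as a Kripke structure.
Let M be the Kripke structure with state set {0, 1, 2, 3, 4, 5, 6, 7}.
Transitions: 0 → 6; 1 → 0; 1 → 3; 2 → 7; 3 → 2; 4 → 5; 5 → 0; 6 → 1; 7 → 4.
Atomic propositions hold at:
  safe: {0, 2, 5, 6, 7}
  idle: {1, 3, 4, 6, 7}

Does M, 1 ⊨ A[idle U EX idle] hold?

Yes

Sat(EX idle) = {s : some successor in {1, 3, 4, 6, 7}} = {0, 1, 2, 6, 7}
A[idle U EX idle]: least fixpoint, start Z0 = Sat(EX idle) = {0, 1, 2, 6, 7}, add states in Sat(idle) with every successor in Z. Z1 = {0, 1, 2, 3, 6, 7}; fixed.
Sat(A[idle U EX idle]) = {0, 1, 2, 3, 6, 7}
1 ∈ Sat(A[idle U EX idle]) = {0, 1, 2, 3, 6, 7}, so the formula holds at 1.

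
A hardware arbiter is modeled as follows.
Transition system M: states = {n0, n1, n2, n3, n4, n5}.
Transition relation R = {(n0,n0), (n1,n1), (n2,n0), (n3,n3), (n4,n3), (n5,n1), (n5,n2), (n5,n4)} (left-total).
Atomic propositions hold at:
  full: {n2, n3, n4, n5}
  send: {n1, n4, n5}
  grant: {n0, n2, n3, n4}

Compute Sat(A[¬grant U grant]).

{n0, n2, n3, n4}

Sat(¬grant) = {n1, n5}
A[¬grant U grant]: least fixpoint, start Z0 = Sat(grant) = {n0, n2, n3, n4}, add states in Sat(¬grant) with every successor in Z. Already a fixed point.
Sat(A[¬grant U grant]) = {n0, n2, n3, n4}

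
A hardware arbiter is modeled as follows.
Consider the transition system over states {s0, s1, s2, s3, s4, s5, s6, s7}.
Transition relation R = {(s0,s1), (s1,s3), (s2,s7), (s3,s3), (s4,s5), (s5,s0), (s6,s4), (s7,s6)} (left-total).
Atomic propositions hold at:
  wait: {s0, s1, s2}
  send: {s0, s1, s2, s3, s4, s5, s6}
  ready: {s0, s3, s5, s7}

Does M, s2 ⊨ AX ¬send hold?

Sat(¬send) = {s7}
Sat(AX ¬send) = {s : every successor in {s7}} = {s2}
s2 ∈ Sat(AX ¬send) = {s2}, so the formula holds at s2.

Yes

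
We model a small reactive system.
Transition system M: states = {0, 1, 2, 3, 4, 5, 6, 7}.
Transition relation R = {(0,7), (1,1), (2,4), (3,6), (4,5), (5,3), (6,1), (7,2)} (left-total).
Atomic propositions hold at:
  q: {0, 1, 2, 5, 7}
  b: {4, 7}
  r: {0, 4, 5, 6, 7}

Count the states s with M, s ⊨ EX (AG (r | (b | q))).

3

Sat(b | q) = {0, 1, 2, 4, 5, 7}
Sat(r | (b | q)) = {0, 1, 2, 4, 5, 6, 7}
AG (r | (b | q)): greatest fixpoint, start Z0 = {0, 1, 2, 4, 5, 6, 7}, keep only states in Sat with every successor in Z. Z1 = {0, 1, 2, 4, 6, 7}; Z2 = {0, 1, 2, 6, 7}; Z3 = {0, 1, 6, 7}; Z4 = {0, 1, 6}; Z5 = {1, 6}; fixed.
Sat(AG (r | (b | q))) = {1, 6}
Sat(EX (AG (r | (b | q)))) = {s : some successor in {1, 6}} = {1, 3, 6}
|Sat(EX (AG (r | (b | q))))| = |{1, 3, 6}| = 3.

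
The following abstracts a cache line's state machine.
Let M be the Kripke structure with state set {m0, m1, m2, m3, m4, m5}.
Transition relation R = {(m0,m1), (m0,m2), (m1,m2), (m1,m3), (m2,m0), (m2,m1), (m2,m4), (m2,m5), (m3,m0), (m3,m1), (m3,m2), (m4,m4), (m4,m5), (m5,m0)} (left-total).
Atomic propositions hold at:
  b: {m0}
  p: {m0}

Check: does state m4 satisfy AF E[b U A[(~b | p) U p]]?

No

Sat(~b) = {m1, m2, m3, m4, m5}
Sat(~b | p) = {m0, m1, m2, m3, m4, m5}
A[(~b | p) U p]: least fixpoint, start Z0 = Sat(p) = {m0}, add states in Sat(~b | p) with every successor in Z. Z1 = {m0, m5}; fixed.
Sat(A[(~b | p) U p]) = {m0, m5}
E[b U A[(~b | p) U p]]: least fixpoint, start Z0 = Sat(A[(~b | p) U p]) = {m0, m5}, add states in Sat(b) with some successor in Z. Already a fixed point.
Sat(E[b U A[(~b | p) U p]]) = {m0, m5}
AF E[b U A[(~b | p) U p]]: least fixpoint, start Z0 = {m0, m5}, add states with every successor in Z. Already a fixed point.
Sat(AF E[b U A[(~b | p) U p]]) = {m0, m5}
m4 ∉ Sat(AF E[b U A[(~b | p) U p]]) = {m0, m5}, so the formula does not hold at m4.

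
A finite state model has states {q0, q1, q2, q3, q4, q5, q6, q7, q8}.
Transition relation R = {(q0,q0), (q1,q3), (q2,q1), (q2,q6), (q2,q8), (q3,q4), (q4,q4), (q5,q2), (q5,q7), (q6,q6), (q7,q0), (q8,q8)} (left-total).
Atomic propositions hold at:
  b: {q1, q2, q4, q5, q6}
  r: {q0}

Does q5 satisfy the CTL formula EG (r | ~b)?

Sat(~b) = {q0, q3, q7, q8}
Sat(r | ~b) = {q0, q3, q7, q8}
EG (r | ~b): greatest fixpoint, start Z0 = {q0, q3, q7, q8}, keep only states in Sat with some successor in Z. Z1 = {q0, q7, q8}; fixed.
Sat(EG (r | ~b)) = {q0, q7, q8}
q5 ∉ Sat(EG (r | ~b)) = {q0, q7, q8}, so the formula does not hold at q5.

No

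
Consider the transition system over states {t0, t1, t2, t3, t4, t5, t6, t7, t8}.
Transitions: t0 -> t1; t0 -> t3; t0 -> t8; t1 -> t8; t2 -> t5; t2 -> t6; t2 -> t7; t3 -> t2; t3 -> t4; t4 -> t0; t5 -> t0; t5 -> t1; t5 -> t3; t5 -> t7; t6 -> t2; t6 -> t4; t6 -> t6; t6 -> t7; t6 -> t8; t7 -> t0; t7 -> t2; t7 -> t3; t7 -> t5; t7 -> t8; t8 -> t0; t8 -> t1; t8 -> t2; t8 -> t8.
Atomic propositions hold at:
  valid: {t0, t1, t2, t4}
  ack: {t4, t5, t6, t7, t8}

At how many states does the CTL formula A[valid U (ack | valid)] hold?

Sat(ack | valid) = {t0, t1, t2, t4, t5, t6, t7, t8}
A[valid U (ack | valid)]: least fixpoint, start Z0 = Sat((ack | valid)) = {t0, t1, t2, t4, t5, t6, t7, t8}, add states in Sat(valid) with every successor in Z. Already a fixed point.
Sat(A[valid U (ack | valid)]) = {t0, t1, t2, t4, t5, t6, t7, t8}
|Sat(A[valid U (ack | valid)])| = |{t0, t1, t2, t4, t5, t6, t7, t8}| = 8.

8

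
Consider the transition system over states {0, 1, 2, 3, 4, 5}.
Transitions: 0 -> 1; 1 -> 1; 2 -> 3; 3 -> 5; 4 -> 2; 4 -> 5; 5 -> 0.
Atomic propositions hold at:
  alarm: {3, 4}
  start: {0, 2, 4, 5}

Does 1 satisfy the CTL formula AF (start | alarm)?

No

Sat(start | alarm) = {0, 2, 3, 4, 5}
AF (start | alarm): least fixpoint, start Z0 = {0, 2, 3, 4, 5}, add states with every successor in Z. Already a fixed point.
Sat(AF (start | alarm)) = {0, 2, 3, 4, 5}
1 ∉ Sat(AF (start | alarm)) = {0, 2, 3, 4, 5}, so the formula does not hold at 1.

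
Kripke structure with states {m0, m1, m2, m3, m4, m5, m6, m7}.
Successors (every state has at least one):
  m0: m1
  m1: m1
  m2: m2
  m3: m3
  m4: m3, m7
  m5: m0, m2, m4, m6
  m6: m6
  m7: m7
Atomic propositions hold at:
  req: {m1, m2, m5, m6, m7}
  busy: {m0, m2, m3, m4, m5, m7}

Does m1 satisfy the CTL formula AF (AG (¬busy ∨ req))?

Sat(¬busy) = {m1, m6}
Sat(¬busy ∨ req) = {m1, m2, m5, m6, m7}
AG (¬busy ∨ req): greatest fixpoint, start Z0 = {m1, m2, m5, m6, m7}, keep only states in Sat with every successor in Z. Z1 = {m1, m2, m6, m7}; fixed.
Sat(AG (¬busy ∨ req)) = {m1, m2, m6, m7}
AF (AG (¬busy ∨ req)): least fixpoint, start Z0 = {m1, m2, m6, m7}, add states with every successor in Z. Z1 = {m0, m1, m2, m6, m7}; fixed.
Sat(AF (AG (¬busy ∨ req))) = {m0, m1, m2, m6, m7}
m1 ∈ Sat(AF (AG (¬busy ∨ req))) = {m0, m1, m2, m6, m7}, so the formula holds at m1.

Yes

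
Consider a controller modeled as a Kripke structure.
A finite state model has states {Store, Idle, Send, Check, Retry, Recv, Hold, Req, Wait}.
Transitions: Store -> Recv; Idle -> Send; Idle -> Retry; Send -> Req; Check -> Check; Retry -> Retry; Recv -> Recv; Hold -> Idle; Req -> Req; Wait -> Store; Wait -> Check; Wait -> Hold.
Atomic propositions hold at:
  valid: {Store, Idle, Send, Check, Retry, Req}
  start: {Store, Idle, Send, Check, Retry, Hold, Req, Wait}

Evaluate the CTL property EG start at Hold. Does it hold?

Yes

EG start: greatest fixpoint, start Z0 = {Store, Idle, Send, Check, Retry, Hold, Req, Wait}, keep only states in Sat with some successor in Z. Z1 = {Idle, Send, Check, Retry, Hold, Req, Wait}; fixed.
Sat(EG start) = {Idle, Send, Check, Retry, Hold, Req, Wait}
Hold ∈ Sat(EG start) = {Idle, Send, Check, Retry, Hold, Req, Wait}, so the formula holds at Hold.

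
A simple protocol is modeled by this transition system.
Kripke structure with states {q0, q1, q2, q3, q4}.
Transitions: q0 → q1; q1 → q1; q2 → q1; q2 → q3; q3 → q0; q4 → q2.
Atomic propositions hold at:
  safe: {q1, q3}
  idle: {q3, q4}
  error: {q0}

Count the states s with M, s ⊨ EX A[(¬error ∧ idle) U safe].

Sat(¬error) = {q1, q2, q3, q4}
Sat(¬error ∧ idle) = {q3, q4}
A[(¬error ∧ idle) U safe]: least fixpoint, start Z0 = Sat(safe) = {q1, q3}, add states in Sat(¬error ∧ idle) with every successor in Z. Already a fixed point.
Sat(A[(¬error ∧ idle) U safe]) = {q1, q3}
Sat(EX A[(¬error ∧ idle) U safe]) = {s : some successor in {q1, q3}} = {q0, q1, q2}
|Sat(EX A[(¬error ∧ idle) U safe])| = |{q0, q1, q2}| = 3.

3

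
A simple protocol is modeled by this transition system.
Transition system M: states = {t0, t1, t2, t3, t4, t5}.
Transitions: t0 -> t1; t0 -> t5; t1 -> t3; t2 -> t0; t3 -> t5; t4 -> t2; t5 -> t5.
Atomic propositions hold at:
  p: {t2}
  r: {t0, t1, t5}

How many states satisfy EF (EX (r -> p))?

Sat(r -> p) = {t2, t3, t4}
Sat(EX (r -> p)) = {s : some successor in {t2, t3, t4}} = {t1, t4}
EF (EX (r -> p)): least fixpoint, start Z0 = {t1, t4}, add states with some successor in Z. Z1 = {t0, t1, t4}; Z2 = {t0, t1, t2, t4}; fixed.
Sat(EF (EX (r -> p))) = {t0, t1, t2, t4}
|Sat(EF (EX (r -> p)))| = |{t0, t1, t2, t4}| = 4.

4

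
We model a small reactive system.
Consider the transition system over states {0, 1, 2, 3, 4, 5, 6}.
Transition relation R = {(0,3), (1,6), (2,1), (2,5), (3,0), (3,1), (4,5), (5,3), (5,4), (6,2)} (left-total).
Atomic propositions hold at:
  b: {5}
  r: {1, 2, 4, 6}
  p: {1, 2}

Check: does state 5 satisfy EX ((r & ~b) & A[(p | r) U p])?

No

Sat(~b) = {0, 1, 2, 3, 4, 6}
Sat(r & ~b) = {1, 2, 4, 6}
Sat(p | r) = {1, 2, 4, 6}
A[(p | r) U p]: least fixpoint, start Z0 = Sat(p) = {1, 2}, add states in Sat(p | r) with every successor in Z. Z1 = {1, 2, 6}; fixed.
Sat(A[(p | r) U p]) = {1, 2, 6}
Sat((r & ~b) & A[(p | r) U p]) = {1, 2, 6}
Sat(EX ((r & ~b) & A[(p | r) U p])) = {s : some successor in {1, 2, 6}} = {1, 2, 3, 6}
5 ∉ Sat(EX ((r & ~b) & A[(p | r) U p])) = {1, 2, 3, 6}, so the formula does not hold at 5.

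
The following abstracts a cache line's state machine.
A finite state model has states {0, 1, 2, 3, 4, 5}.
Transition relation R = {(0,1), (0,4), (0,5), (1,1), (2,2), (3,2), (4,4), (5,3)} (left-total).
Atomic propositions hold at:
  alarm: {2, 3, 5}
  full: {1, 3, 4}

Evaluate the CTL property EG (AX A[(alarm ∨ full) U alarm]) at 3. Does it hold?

Yes

Sat(alarm ∨ full) = {1, 2, 3, 4, 5}
A[(alarm ∨ full) U alarm]: least fixpoint, start Z0 = Sat(alarm) = {2, 3, 5}, add states in Sat(alarm ∨ full) with every successor in Z. Already a fixed point.
Sat(A[(alarm ∨ full) U alarm]) = {2, 3, 5}
Sat(AX A[(alarm ∨ full) U alarm]) = {s : every successor in {2, 3, 5}} = {2, 3, 5}
EG (AX A[(alarm ∨ full) U alarm]): greatest fixpoint, start Z0 = {2, 3, 5}, keep only states in Sat with some successor in Z. Already a fixed point.
Sat(EG (AX A[(alarm ∨ full) U alarm])) = {2, 3, 5}
3 ∈ Sat(EG (AX A[(alarm ∨ full) U alarm])) = {2, 3, 5}, so the formula holds at 3.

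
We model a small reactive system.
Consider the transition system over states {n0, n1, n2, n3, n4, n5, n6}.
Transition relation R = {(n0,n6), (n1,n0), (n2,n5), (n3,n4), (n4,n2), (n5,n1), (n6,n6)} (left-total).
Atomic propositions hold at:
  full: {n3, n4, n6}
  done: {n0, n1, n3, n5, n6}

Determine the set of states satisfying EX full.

Sat(EX full) = {s : some successor in {n3, n4, n6}} = {n0, n3, n6}

{n0, n3, n6}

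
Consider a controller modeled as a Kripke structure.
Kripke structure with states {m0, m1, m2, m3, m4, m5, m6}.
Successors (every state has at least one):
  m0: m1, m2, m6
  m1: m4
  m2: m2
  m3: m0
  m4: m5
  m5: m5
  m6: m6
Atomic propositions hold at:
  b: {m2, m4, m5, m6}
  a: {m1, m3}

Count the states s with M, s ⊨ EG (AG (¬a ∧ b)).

4

Sat(¬a) = {m0, m2, m4, m5, m6}
Sat(¬a ∧ b) = {m2, m4, m5, m6}
AG (¬a ∧ b): greatest fixpoint, start Z0 = {m2, m4, m5, m6}, keep only states in Sat with every successor in Z. Already a fixed point.
Sat(AG (¬a ∧ b)) = {m2, m4, m5, m6}
EG (AG (¬a ∧ b)): greatest fixpoint, start Z0 = {m2, m4, m5, m6}, keep only states in Sat with some successor in Z. Already a fixed point.
Sat(EG (AG (¬a ∧ b))) = {m2, m4, m5, m6}
|Sat(EG (AG (¬a ∧ b)))| = |{m2, m4, m5, m6}| = 4.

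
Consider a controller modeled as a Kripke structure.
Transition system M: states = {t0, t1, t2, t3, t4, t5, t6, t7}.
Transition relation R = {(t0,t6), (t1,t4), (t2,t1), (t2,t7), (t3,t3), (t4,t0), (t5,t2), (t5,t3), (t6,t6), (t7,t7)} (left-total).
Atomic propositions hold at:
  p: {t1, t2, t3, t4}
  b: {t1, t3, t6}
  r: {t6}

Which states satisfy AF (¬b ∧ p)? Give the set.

{t1, t2, t4}

Sat(¬b) = {t0, t2, t4, t5, t7}
Sat(¬b ∧ p) = {t2, t4}
AF (¬b ∧ p): least fixpoint, start Z0 = {t2, t4}, add states with every successor in Z. Z1 = {t1, t2, t4}; fixed.
Sat(AF (¬b ∧ p)) = {t1, t2, t4}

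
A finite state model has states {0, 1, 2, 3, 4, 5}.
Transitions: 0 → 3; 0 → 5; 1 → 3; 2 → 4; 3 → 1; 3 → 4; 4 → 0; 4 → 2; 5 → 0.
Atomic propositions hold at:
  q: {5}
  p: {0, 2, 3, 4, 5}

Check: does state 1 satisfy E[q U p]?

E[q U p]: least fixpoint, start Z0 = Sat(p) = {0, 2, 3, 4, 5}, add states in Sat(q) with some successor in Z. Already a fixed point.
Sat(E[q U p]) = {0, 2, 3, 4, 5}
1 ∉ Sat(E[q U p]) = {0, 2, 3, 4, 5}, so the formula does not hold at 1.

No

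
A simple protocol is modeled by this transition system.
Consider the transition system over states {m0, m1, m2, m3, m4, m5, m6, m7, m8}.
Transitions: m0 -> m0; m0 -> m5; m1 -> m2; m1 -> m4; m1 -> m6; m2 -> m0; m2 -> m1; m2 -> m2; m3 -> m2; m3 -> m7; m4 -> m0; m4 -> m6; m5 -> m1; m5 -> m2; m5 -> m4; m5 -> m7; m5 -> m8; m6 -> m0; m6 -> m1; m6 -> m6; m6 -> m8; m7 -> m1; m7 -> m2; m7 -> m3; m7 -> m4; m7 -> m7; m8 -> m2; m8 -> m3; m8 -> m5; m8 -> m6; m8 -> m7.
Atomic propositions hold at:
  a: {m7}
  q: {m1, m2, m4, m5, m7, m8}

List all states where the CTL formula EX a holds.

{m3, m5, m7, m8}

Sat(EX a) = {s : some successor in {m7}} = {m3, m5, m7, m8}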